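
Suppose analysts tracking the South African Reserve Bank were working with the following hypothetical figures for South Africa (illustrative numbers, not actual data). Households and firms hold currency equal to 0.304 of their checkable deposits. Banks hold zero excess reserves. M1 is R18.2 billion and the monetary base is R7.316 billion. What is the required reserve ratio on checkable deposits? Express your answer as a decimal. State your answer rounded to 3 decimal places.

0.220

Using m = M/MB = 18.2/7.316 ≈ 2.487698. Since m = (1 + c)/(c + rr + e), the denominator satisfies c + rr + e = (1 + c)/m = (1 + 0.304) / 2.487698 ≈ 0.524179.
With c = 0.304 and e = 0, the required reserve ratio on checkable deposits is 0.524179 − 0.304 − 0 = 0.220179.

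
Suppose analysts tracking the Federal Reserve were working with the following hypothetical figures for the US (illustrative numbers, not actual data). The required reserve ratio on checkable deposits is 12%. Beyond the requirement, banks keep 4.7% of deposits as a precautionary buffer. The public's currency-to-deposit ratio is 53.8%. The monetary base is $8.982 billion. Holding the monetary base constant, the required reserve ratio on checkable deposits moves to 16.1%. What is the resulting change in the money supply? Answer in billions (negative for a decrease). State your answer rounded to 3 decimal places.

Initially m₁ = (1 + 0.538) / (0.12 + 0.047 + 0.538) ≈ 2.18156, so M₁ = 2.18156 × 8.982 ≈ 19.5948 billion.
After the change m₂ = (1 + 0.538) / (0.161 + 0.047 + 0.538) ≈ 2.06166, so M₂ = 2.06166 × 8.982 ≈ 18.5178 billion.
ΔM = M₂ − M₁ = 18.5178 − 19.5948 = -1.077 billion.

-1.077 billion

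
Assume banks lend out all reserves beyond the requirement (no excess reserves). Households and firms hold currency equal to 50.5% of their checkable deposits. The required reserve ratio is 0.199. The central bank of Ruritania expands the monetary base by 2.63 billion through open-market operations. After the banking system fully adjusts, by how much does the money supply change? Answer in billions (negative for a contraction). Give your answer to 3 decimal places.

5.622 billion

The money multiplier is m = (1 + c) / (rr + c) = (1 + 0.505) / (0.199 + 0.505) ≈ 2.13778.
The purchase adds 2.63 billion of base, so ΔM = m × ΔMB = 2.13778 × (+2.63) ≈ 5.6224 billion.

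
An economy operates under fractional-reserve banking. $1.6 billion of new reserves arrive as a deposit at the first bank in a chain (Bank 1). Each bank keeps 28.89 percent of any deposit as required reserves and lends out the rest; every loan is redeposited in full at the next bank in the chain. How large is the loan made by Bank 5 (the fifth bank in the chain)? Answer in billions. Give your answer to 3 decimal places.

$0.291 billion

Each bank lends a fraction (1 − rr) = 0.7111 of the deposit it receives, so Bank 5 receives 1.6·0.7111^4 and lends 1.6·0.7111^5 ≈ 0.2909 billion.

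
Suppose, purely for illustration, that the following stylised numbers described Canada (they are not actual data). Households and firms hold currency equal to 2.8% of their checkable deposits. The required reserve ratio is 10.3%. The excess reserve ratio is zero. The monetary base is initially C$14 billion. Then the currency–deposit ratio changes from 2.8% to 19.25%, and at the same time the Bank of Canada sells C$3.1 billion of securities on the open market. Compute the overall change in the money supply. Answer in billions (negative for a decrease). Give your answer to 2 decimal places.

Before: m₁ = (1 + 0.028) / (0.103 + 0.028) ≈ 7.84733, MB₁ = 14, so M₁ = 7.84733 × 14 ≈ 109.8626 billion.
After: m₂ = (1 + 0.1925) / (0.103 + 0.1925) ≈ 4.03553, MB₂ = 14 − 3.1 = 10.9, so M₂ = 4.03553 × 10.9 ≈ 43.9873 billion.
ΔM = M₂ − M₁ = 43.9873 − 109.8626 = -65.8753 billion.

-65.88 billion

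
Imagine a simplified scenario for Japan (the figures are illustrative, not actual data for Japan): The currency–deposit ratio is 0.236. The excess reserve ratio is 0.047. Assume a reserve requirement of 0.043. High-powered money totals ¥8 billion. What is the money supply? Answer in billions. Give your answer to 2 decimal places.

¥30.33 billion

The money multiplier is m = (1 + c) / (rr + e + c) = (1 + 0.236) / (0.043 + 0.047 + 0.236) ≈ 3.7914.
So M = m × MB = 3.7914 × 8 = 30.3312 billion.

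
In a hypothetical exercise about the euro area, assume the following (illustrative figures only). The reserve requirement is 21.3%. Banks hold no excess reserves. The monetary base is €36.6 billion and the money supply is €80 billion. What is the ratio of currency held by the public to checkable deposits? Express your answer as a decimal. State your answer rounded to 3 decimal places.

Using m = M/MB = 80/36.6 ≈ 2.185792. From m = (1 + c)/(c + rr + e), rearranging gives 1 + c = m·(c + rr + e), so c·(1 − m) = m·(rr + e) − 1.
Hence c = [m·(rr + e) − 1]/(1 − m) = [2.185792 × (0.213 + 0) − 1] / (1 − 2.185792) ≈ 0.450691.

0.451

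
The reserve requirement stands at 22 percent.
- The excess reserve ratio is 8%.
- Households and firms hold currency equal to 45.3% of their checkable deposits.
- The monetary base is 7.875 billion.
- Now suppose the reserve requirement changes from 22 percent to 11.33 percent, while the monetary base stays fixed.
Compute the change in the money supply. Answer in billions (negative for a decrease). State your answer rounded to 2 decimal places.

Initially m₁ = (1 + 0.453) / (0.22 + 0.08 + 0.453) ≈ 1.9296, so M₁ = 1.9296 × 7.875 = 15.1956 billion.
After the change m₂ = (1 + 0.453) / (0.1133 + 0.08 + 0.453) ≈ 2.2482, so M₂ = 2.2482 × 7.875 ≈ 17.7046 billion.
ΔM = M₂ − M₁ = 17.7046 − 15.1956 = 2.509 billion.

2.51 billion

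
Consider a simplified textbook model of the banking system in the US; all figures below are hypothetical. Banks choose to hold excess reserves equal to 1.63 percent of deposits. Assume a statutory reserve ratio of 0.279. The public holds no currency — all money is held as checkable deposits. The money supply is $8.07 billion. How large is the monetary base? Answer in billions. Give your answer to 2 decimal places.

The money multiplier is m = 1 / (rr + e) = 1 / (0.279 + 0.0163) ≈ 3.3864.
MB = M / m = 8.07 / 3.3864 ≈ 2.3831 billion.

$2.38 billion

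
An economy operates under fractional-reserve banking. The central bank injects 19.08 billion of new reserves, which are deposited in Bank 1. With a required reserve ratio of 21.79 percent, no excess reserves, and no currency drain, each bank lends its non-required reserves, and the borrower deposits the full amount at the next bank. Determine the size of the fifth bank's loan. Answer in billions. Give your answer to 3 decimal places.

5.583 billion

Each bank lends a fraction (1 − rr) = 0.7821 of the deposit it receives, so Bank 5 receives 19.08·0.7821^4 and lends 19.08·0.7821^5 ≈ 5.5833 billion.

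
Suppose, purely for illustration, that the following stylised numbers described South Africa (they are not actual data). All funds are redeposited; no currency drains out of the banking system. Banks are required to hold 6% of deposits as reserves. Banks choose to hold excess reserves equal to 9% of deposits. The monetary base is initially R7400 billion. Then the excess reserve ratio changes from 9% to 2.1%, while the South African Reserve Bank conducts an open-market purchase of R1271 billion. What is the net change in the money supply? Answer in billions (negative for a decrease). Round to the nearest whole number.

Before: m₁ = 1 / (0.06 + 0.09) ≈ 6.66667, MB₁ = 7400, so M₁ = 6.66667 × 7400 = 49333.358 billion.
After: m₂ = 1 / (0.06 + 0.021) ≈ 12.34568, MB₂ = 7400 + 1271 = 8671, so M₂ = 12.34568 × 8671 ≈ 107049.3913 billion.
ΔM = M₂ − M₁ = 107049.3913 − 49333.358 = 57716.0333 billion.

R57716 billion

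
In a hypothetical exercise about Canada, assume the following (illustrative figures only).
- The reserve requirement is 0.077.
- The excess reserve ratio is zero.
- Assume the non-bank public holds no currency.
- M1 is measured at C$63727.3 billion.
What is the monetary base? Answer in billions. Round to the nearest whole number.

C$4907 billion

With no currency drain and no excess reserves, the money multiplier is m = 1/rr = 1/0.077 ≈ 12.987013.
The monetary base is MB = M / m = 63727.3 / 12.987013 ≈ 4907.0021 billion.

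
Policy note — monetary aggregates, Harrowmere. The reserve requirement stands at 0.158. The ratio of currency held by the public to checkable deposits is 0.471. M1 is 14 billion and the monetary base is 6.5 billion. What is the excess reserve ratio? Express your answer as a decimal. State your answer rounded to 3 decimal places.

Using m = M/MB = 14/6.5 ≈ 2.153846. Since m = (1 + c)/(c + rr + e), the denominator satisfies c + rr + e = (1 + c)/m = (1 + 0.471) / 2.153846 ≈ 0.682964.
With c = 0.471 and rr = 0.158, the excess reserve ratio is 0.682964 − 0.471 − 0.158 = 0.053964.

0.054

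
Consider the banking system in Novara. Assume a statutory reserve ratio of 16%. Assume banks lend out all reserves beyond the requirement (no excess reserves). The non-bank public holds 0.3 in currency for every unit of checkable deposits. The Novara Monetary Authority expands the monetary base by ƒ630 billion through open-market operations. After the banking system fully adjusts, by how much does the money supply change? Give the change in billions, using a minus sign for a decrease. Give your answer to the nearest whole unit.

The money multiplier is m = (1 + c) / (rr + c) = (1 + 0.3) / (0.16 + 0.3) ≈ 2.8261.
The purchase adds 630 billion of base, so ΔM = m × ΔMB = 2.8261 × (+630) = 1780.443 billion.

ƒ1780 billion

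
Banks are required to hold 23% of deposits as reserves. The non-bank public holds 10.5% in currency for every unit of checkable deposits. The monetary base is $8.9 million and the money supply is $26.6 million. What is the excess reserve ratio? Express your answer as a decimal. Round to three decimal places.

Using m = M/MB = 26.6/8.9 ≈ 2.988764. Since m = (1 + c)/(c + rr + e), the denominator satisfies c + rr + e = (1 + c)/m = (1 + 0.105) / 2.988764 ≈ 0.369718.
With c = 0.105 and rr = 0.23, the excess reserve ratio is 0.369718 − 0.105 − 0.23 = 0.034718.

0.035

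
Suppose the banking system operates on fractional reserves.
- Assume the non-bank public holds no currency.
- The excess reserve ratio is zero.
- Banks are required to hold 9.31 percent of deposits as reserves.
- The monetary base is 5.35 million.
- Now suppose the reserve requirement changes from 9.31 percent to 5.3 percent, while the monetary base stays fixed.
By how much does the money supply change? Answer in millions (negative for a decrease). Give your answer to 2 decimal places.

43.48 million

Initially m₁ = 1 / (0.0931) ≈ 10.7411, so M₁ = 10.7411 × 5.35 ≈ 57.4649 million.
After the change m₂ = 1 / (0.053) ≈ 18.8679, so M₂ = 18.8679 × 5.35 ≈ 100.9433 million.
ΔM = M₂ − M₁ = 100.9433 − 57.4649 = 43.4784 million.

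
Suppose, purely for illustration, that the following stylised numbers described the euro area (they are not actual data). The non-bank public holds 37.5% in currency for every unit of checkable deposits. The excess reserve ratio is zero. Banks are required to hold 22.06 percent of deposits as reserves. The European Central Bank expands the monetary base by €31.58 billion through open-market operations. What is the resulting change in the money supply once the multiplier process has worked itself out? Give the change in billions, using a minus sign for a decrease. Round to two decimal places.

The money multiplier is m = (1 + c) / (rr + c) = (1 + 0.375) / (0.2206 + 0.375) ≈ 2.30860.
The purchase adds 31.58 billion of base, so ΔM = m × ΔMB = 2.30860 × (+31.58) ≈ 72.9056 billion.

€72.91 billion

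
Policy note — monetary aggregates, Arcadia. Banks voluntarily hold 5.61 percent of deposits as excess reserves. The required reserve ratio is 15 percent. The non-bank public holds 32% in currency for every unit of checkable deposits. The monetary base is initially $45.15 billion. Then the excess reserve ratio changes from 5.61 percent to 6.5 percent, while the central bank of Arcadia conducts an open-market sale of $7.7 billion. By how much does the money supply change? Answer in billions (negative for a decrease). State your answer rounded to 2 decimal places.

Before: m₁ = (1 + 0.32) / (0.15 + 0.0561 + 0.32) ≈ 2.50903, MB₁ = 45.15, so M₁ = 2.50903 × 45.15 ≈ 113.2827 billion.
After: m₂ = (1 + 0.32) / (0.15 + 0.065 + 0.32) ≈ 2.46729, MB₂ = 45.15 − 7.7 = 37.45, so M₂ = 2.46729 × 37.45 ≈ 92.4 billion.
ΔM = M₂ − M₁ = 92.4 − 113.2827 = -20.8827 billion.

-20.88 billion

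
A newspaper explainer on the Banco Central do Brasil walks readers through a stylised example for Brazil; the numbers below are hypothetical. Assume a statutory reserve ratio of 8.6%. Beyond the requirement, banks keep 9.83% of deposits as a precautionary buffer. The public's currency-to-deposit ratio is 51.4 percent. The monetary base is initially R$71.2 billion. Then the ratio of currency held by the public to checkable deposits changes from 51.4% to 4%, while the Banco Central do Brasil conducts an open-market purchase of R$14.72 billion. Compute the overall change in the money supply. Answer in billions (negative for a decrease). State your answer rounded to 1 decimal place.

Before: m₁ = (1 + 0.514) / (0.086 + 0.0983 + 0.514) ≈ 2.1681, MB₁ = 71.2, so M₁ = 2.1681 × 71.2 ≈ 154.3687 billion.
After: m₂ = (1 + 0.04) / (0.086 + 0.0983 + 0.04) ≈ 4.6366, MB₂ = 71.2 + 14.72 = 85.92, so M₂ = 4.6366 × 85.92 ≈ 398.3767 billion.
ΔM = M₂ − M₁ = 398.3767 − 154.3687 = 244.008 billion.

R$244.0 billion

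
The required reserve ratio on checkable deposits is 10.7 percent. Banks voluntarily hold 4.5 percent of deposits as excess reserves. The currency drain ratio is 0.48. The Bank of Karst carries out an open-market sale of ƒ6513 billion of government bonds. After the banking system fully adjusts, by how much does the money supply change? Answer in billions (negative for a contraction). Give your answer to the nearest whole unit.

-15252 billion

The money multiplier is m = (1 + c) / (rr + e + c) = (1 + 0.48) / (0.107 + 0.045 + 0.48) ≈ 2.34177.
The sale removes 6513 billion of base, so ΔM = m × ΔMB = 2.34177 × (−6513) ≈ -15251.948 billion.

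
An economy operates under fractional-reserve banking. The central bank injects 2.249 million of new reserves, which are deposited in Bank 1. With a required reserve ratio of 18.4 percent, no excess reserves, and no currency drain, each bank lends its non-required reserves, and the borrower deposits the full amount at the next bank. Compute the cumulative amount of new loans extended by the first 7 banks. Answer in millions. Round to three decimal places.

Bank i lends (1 − rr)^i of the original deposit: Bank 1 lends 2.249·0.8160 ≈ 1.8352, Bank 2 lends 2.249·0.8160² ≈ 1.4975, and so on.
Summing a geometric series: total = 2.249·[0.8160·(1 − 0.8160^7) / (1 − 0.8160)] ≈ 7.5712 million.

7.571 million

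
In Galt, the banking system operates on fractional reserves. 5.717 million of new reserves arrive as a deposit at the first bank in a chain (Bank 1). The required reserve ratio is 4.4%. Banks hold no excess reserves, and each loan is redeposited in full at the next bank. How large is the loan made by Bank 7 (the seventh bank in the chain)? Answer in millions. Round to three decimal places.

4.172 million

Each bank lends a fraction (1 − rr) = 0.9560 of the deposit it receives, so Bank 7 receives 5.717·0.9560^6 and lends 5.717·0.9560^7 ≈ 4.1723 million.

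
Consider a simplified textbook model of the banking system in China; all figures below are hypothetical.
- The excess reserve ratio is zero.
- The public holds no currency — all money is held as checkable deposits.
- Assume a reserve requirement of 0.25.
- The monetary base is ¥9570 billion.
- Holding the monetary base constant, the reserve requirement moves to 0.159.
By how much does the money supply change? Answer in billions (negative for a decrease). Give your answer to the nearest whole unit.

¥21909 billion

Initially m₁ = 1 / (0.25) = 4, so M₁ = 4 × 9570 = 38280 billion.
After the change m₂ = 1 / (0.159) ≈ 6.28931, so M₂ = 6.28931 × 9570 = 60188.6967 billion.
ΔM = M₂ − M₁ = 60188.6967 − 38280 = 21908.6967 billion.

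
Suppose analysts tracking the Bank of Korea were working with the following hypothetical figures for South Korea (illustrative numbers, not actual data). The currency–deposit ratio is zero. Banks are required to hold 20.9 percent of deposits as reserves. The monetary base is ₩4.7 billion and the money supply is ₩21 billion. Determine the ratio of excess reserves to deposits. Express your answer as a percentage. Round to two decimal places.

Using m = M/MB = 21/4.7 ≈ 4.468085. Since m = (1 + c)/(c + rr + e), the denominator satisfies c + rr + e = (1 + c)/m = (1 + 0) / 4.468085 ≈ 0.223810.
With c = 0 and rr = 0.209, the ratio of excess reserves to deposits is 0.223810 − 0 − 0.209 = 0.01481.

1.48%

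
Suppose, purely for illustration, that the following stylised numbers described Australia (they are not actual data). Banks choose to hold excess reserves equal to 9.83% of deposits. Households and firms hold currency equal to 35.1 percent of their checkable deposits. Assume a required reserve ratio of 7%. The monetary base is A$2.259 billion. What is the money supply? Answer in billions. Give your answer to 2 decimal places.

A$5.88 billion

The money multiplier is m = (1 + c) / (rr + e + c) = (1 + 0.351) / (0.07 + 0.0983 + 0.351) ≈ 2.6016.
So M = m × MB = 2.6016 × 2.259 ≈ 5.877 billion.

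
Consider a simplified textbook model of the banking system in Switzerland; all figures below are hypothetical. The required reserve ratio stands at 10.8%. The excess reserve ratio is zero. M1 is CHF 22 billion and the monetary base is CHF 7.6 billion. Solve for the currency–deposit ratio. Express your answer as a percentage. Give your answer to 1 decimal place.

Using m = M/MB = 22/7.6 ≈ 2.894737. From m = (1 + c)/(c + rr + e), rearranging gives 1 + c = m·(c + rr + e), so c·(1 − m) = m·(rr + e) − 1.
Hence c = [m·(rr + e) − 1]/(1 − m) = [2.894737 × (0.108 + 0) − 1] / (1 − 2.894737) ≈ 0.362778.

36.3%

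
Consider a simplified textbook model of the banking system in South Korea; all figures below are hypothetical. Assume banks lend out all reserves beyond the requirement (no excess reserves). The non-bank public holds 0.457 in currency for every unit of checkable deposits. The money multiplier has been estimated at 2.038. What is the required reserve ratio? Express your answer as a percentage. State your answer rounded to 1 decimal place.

Using m = 2.038. Since m = (1 + c)/(c + rr + e), the denominator satisfies c + rr + e = (1 + c)/m = (1 + 0.457) / 2.038 ≈ 0.714917.
With c = 0.457 and e = 0, the required reserve ratio is 0.714917 − 0.457 − 0 = 0.257917.

25.8%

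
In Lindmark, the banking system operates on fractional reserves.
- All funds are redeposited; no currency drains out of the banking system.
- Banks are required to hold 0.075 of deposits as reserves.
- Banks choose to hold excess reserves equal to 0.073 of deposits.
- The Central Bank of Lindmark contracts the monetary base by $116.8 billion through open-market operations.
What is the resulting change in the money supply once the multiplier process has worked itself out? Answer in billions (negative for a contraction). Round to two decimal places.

The money multiplier is m = 1 / (rr + e) = 1 / (0.075 + 0.073) ≈ 6.756757.
The sale removes 116.8 billion of base, so ΔM = m × ΔMB = 6.756757 × (−116.8) ≈ -789.1892 billion.

-789.19 billion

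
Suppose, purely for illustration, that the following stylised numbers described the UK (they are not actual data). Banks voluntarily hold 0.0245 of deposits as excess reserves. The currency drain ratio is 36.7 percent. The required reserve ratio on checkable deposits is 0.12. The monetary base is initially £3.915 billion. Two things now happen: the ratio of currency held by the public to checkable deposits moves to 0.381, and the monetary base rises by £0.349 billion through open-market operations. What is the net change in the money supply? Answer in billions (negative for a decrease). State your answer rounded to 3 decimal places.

£0.743 billion

Before: m₁ = (1 + 0.367) / (0.12 + 0.0245 + 0.367) ≈ 2.67253, MB₁ = 3.915, so M₁ = 2.67253 × 3.915 ≈ 10.463 billion.
After: m₂ = (1 + 0.381) / (0.12 + 0.0245 + 0.381) ≈ 2.62797, MB₂ = 3.915 + 0.349 = 4.264, so M₂ = 2.62797 × 4.264 ≈ 11.2057 billion.
ΔM = M₂ − M₁ = 11.2057 − 10.463 = 0.7427 billion.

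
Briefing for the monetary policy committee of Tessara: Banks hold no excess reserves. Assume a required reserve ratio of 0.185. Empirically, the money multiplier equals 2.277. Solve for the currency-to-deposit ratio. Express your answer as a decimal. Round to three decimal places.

Using m = 2.277. From m = (1 + c)/(c + rr + e), rearranging gives 1 + c = m·(c + rr + e), so c·(1 − m) = m·(rr + e) − 1.
Hence c = [m·(rr + e) − 1]/(1 − m) = [2.277 × (0.185 + 0) − 1] / (1 − 2.277) ≈ 0.453215.

0.453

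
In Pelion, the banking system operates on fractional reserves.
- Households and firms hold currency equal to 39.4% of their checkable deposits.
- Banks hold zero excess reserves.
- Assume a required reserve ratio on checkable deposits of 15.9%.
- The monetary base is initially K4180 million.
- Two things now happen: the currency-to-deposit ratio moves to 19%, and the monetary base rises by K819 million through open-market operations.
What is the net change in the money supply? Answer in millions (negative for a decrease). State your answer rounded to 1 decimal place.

K6508.4 million

Before: m₁ = (1 + 0.394) / (0.159 + 0.394) ≈ 2.520796, MB₁ = 4180, so M₁ = 2.520796 × 4180 ≈ 10536.9273 million.
After: m₂ = (1 + 0.19) / (0.159 + 0.19) ≈ 3.409742, MB₂ = 4180 + 819 = 4999, so M₂ = 3.409742 × 4999 ≈ 17045.3003 million.
ΔM = M₂ − M₁ = 17045.3003 − 10536.9273 = 6508.373 million.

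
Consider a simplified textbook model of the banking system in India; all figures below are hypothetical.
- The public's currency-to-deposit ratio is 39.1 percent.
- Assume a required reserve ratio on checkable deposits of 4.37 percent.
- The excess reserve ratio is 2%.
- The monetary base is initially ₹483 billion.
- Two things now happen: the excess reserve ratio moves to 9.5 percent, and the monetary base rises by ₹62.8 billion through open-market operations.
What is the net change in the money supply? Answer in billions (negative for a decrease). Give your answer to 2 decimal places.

-44.30 billion

Before: m₁ = (1 + 0.391) / (0.0437 + 0.02 + 0.391) ≈ 3.059160, MB₁ = 483, so M₁ = 3.059160 × 483 ≈ 1477.5743 billion.
After: m₂ = (1 + 0.391) / (0.0437 + 0.095 + 0.391) ≈ 2.626015, MB₂ = 483 + 62.8 = 545.8, so M₂ = 2.626015 × 545.8 ≈ 1433.279 billion.
ΔM = M₂ − M₁ = 1433.279 − 1477.5743 = -44.2953 billion.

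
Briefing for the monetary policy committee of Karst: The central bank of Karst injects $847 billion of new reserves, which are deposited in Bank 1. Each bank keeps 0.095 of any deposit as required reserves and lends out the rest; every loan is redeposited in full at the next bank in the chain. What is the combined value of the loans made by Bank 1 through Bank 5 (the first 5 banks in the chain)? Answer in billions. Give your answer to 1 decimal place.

$3170.4 billion

Bank i lends (1 − rr)^i of the original deposit: Bank 1 lends 847·0.9050 = 766.5350, Bank 2 lends 847·0.9050² ≈ 693.7142, and so on.
Summing a geometric series: total = 847·[0.9050·(1 − 0.9050^5) / (1 − 0.9050)] ≈ 3170.4229 billion.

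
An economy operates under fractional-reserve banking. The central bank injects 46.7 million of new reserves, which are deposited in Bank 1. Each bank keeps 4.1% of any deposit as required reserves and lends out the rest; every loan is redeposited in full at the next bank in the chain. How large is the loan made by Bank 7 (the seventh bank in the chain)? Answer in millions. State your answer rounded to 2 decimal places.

Each bank lends a fraction (1 − rr) = 0.9590 of the deposit it receives, so Bank 7 receives 46.7·0.9590^6 and lends 46.7·0.9590^7 ≈ 34.8375 million.

34.84 million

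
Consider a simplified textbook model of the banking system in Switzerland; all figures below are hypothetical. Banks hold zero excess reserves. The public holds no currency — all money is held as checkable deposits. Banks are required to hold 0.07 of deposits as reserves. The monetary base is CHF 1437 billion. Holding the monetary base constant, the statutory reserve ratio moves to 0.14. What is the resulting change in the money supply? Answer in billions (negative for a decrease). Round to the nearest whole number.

Initially m₁ = 1 / (0.07) ≈ 14.28571, so M₁ = 14.28571 × 1437 ≈ 20528.5653 billion.
After the change m₂ = 1 / (0.14) ≈ 7.14286, so M₂ = 7.14286 × 1437 ≈ 10264.2898 billion.
ΔM = M₂ − M₁ = 10264.2898 − 20528.5653 = -10264.2755 billion.

-10264 billion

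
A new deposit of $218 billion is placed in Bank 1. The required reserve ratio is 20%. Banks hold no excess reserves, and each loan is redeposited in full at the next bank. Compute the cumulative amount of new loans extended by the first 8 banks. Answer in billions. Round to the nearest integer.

Bank i lends (1 − rr)^i of the original deposit: Bank 1 lends 218·0.8000 = 174.4000, Bank 2 lends 218·0.8000² = 139.5200, and so on.
Summing a geometric series: total = 218·[0.8000·(1 − 0.8000^8) / (1 − 0.8000)] ≈ 725.7027 billion.

$726 billion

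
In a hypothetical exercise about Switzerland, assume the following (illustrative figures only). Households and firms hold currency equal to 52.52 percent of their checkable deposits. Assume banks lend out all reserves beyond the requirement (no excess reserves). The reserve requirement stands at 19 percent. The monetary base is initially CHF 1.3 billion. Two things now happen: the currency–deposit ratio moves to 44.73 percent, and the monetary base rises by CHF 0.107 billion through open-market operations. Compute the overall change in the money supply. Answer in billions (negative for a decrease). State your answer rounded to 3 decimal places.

Before: m₁ = (1 + 0.5252) / (0.19 + 0.5252) ≈ 2.13255, MB₁ = 1.3, so M₁ = 2.13255 × 1.3 ≈ 2.7723 billion.
After: m₂ = (1 + 0.4473) / (0.19 + 0.4473) ≈ 2.27099, MB₂ = 1.3 + 0.107 = 1.407, so M₂ = 2.27099 × 1.407 ≈ 3.1953 billion.
ΔM = M₂ − M₁ = 3.1953 − 2.7723 = 0.423 billion.

CHF 0.423 billion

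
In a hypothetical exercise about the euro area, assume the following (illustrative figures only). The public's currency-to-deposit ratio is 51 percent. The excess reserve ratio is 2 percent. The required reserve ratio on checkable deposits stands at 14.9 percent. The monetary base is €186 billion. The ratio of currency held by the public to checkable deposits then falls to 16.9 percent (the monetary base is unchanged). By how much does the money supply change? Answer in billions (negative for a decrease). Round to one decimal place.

Initially m₁ = (1 + 0.51) / (0.149 + 0.02 + 0.51) ≈ 2.22386, so M₁ = 2.22386 × 186 ≈ 413.638 billion.
After the change m₂ = (1 + 0.169) / (0.149 + 0.02 + 0.169) ≈ 3.45858, so M₂ = 3.45858 × 186 ≈ 643.2959 billion.
ΔM = M₂ − M₁ = 643.2959 − 413.638 = 229.6579 billion.

€229.7 billion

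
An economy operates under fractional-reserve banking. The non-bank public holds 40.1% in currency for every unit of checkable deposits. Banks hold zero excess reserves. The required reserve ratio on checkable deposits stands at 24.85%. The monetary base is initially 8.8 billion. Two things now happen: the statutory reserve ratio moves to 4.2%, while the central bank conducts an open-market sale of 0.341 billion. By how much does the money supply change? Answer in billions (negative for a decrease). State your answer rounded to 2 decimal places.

7.77 billion

Before: m₁ = (1 + 0.401) / (0.2485 + 0.401) ≈ 2.1570, MB₁ = 8.8, so M₁ = 2.1570 × 8.8 = 18.9816 billion.
After: m₂ = (1 + 0.401) / (0.042 + 0.401) ≈ 3.1625, MB₂ = 8.8 − 0.341 = 8.459, so M₂ = 3.1625 × 8.459 ≈ 26.7516 billion.
ΔM = M₂ − M₁ = 26.7516 − 18.9816 = 7.77 billion.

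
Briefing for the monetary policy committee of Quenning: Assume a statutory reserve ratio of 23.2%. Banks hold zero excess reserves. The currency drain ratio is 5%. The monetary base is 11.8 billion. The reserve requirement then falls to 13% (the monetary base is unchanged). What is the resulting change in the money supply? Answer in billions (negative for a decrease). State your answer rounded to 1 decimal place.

24.9 billion

Initially m₁ = (1 + 0.05) / (0.232 + 0.05) ≈ 3.7234, so M₁ = 3.7234 × 11.8 ≈ 43.9361 billion.
After the change m₂ = (1 + 0.05) / (0.13 + 0.05) ≈ 5.8333, so M₂ = 5.8333 × 11.8 ≈ 68.8329 billion.
ΔM = M₂ − M₁ = 68.8329 − 43.9361 = 24.8968 billion.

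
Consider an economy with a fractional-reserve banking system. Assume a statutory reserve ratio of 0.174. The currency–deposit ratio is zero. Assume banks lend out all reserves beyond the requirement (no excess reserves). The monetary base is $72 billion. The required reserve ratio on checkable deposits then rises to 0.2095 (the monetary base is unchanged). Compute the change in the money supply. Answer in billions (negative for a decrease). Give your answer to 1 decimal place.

Initially m₁ = 1 / (0.174) ≈ 5.7471, so M₁ = 5.7471 × 72 = 413.7912 billion.
After the change m₂ = 1 / (0.2095) ≈ 4.7733, so M₂ = 4.7733 × 72 = 343.6776 billion.
ΔM = M₂ − M₁ = 343.6776 − 413.7912 = -70.1136 billion.

-70.1 billion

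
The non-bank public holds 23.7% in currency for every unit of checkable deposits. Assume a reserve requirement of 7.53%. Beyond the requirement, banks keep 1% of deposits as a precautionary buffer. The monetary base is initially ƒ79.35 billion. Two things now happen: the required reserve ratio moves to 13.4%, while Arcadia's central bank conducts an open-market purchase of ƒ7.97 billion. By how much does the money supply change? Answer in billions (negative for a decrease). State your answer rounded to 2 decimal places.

Before: m₁ = (1 + 0.237) / (0.0753 + 0.01 + 0.237) ≈ 3.83804, MB₁ = 79.35, so M₁ = 3.83804 × 79.35 ≈ 304.5485 billion.
After: m₂ = (1 + 0.237) / (0.134 + 0.01 + 0.237) ≈ 3.24672, MB₂ = 79.35 + 7.97 = 87.32, so M₂ = 3.24672 × 87.32 ≈ 283.5036 billion.
ΔM = M₂ − M₁ = 283.5036 − 304.5485 = -21.0449 billion.

-21.04 billion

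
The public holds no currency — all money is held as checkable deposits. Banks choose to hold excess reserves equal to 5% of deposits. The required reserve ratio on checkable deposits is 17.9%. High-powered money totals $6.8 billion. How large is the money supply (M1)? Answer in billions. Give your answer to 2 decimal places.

$29.69 billion

The money multiplier is m = 1 / (rr + e) = 1 / (0.179 + 0.05) ≈ 4.3668.
So M = m × MB = 4.3668 × 6.8 ≈ 29.6942 billion.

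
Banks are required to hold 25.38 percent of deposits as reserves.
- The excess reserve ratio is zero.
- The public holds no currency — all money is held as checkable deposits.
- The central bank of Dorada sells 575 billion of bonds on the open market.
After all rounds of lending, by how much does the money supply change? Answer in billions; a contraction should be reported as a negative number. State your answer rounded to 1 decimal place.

The simple money multiplier is m = 1/rr = 1/0.2538 ≈ 3.94011.
An open-market sale reduces the monetary base by 575 billion, so ΔM = m × ΔMB = 3.94011 × (−575) ≈ -2265.5632 billion.

-2265.6 billion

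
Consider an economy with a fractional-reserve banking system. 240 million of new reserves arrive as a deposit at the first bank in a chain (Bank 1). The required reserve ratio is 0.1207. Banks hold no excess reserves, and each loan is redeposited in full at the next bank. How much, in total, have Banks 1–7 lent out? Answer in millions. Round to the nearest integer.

1038 million

Bank i lends (1 − rr)^i of the original deposit: Bank 1 lends 240·0.8793 = 211.0320, Bank 2 lends 240·0.8793² ≈ 185.5604, and so on.
Summing a geometric series: total = 240·[0.8793·(1 − 0.8793^7) / (1 − 0.8793)] ≈ 1037.8413 million.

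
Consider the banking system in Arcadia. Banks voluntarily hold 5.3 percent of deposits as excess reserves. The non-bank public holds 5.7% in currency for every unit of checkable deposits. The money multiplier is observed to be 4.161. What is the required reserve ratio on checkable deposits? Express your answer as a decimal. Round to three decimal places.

Using m = 4.161. Since m = (1 + c)/(c + rr + e), the denominator satisfies c + rr + e = (1 + c)/m = (1 + 0.057) / 4.161 ≈ 0.254025.
With c = 0.057 and e = 0.053, the required reserve ratio on checkable deposits is 0.254025 − 0.057 − 0.053 = 0.144025.

0.144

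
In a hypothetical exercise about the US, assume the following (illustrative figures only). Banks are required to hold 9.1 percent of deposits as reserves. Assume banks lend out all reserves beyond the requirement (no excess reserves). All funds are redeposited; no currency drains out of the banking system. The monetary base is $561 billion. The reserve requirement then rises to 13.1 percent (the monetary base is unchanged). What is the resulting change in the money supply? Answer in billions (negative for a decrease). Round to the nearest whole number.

Initially m₁ = 1 / (0.091) ≈ 10.9890, so M₁ = 10.9890 × 561 = 6164.829 billion.
After the change m₂ = 1 / (0.131) ≈ 7.6336, so M₂ = 7.6336 × 561 = 4282.4496 billion.
ΔM = M₂ − M₁ = 4282.4496 − 6164.829 = -1882.3794 billion.

-1882 billion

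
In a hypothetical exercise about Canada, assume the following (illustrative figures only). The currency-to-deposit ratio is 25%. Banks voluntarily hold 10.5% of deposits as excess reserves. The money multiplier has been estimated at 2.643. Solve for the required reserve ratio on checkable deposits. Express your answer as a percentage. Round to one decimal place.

Using m = 2.643. Since m = (1 + c)/(c + rr + e), the denominator satisfies c + rr + e = (1 + c)/m = (1 + 0.25) / 2.643 ≈ 0.472947.
With c = 0.25 and e = 0.105, the required reserve ratio on checkable deposits is 0.472947 − 0.25 − 0.105 = 0.117947.

11.8%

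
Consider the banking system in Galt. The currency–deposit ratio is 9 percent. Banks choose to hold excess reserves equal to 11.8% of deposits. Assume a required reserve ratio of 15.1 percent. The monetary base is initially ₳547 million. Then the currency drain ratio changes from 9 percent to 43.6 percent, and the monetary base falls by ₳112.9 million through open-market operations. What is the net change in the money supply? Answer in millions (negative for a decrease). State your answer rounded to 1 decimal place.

Before: m₁ = (1 + 0.09) / (0.151 + 0.118 + 0.09) ≈ 3.03621, MB₁ = 547, so M₁ = 3.03621 × 547 ≈ 1660.8069 million.
After: m₂ = (1 + 0.436) / (0.151 + 0.118 + 0.436) ≈ 2.03688, MB₂ = 547 − 112.9 = 434.1, so M₂ = 2.03688 × 434.1 ≈ 884.2096 million.
ΔM = M₂ − M₁ = 884.2096 − 1660.8069 = -776.5973 million.

-776.6 million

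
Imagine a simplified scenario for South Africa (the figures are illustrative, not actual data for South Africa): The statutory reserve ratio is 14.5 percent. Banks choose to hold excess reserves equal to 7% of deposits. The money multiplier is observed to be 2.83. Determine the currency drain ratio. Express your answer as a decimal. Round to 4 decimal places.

Using m = 2.83. From m = (1 + c)/(c + rr + e), rearranging gives 1 + c = m·(c + rr + e), so c·(1 − m) = m·(rr + e) − 1.
Hence c = [m·(rr + e) − 1]/(1 − m) = [2.83 × (0.145 + 0.07) − 1] / (1 − 2.83) ≈ 0.213962.

0.2140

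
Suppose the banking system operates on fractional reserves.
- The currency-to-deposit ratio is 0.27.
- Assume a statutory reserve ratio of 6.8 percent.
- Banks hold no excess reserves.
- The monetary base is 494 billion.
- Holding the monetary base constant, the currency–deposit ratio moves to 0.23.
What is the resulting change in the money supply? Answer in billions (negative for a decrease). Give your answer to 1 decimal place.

182.8 billion

Initially m₁ = (1 + 0.27) / (0.068 + 0.27) ≈ 3.75740, so M₁ = 3.75740 × 494 = 1856.1556 billion.
After the change m₂ = (1 + 0.23) / (0.068 + 0.23) ≈ 4.12752, so M₂ = 4.12752 × 494 ≈ 2038.9949 billion.
ΔM = M₂ − M₁ = 2038.9949 − 1856.1556 = 182.8393 billion.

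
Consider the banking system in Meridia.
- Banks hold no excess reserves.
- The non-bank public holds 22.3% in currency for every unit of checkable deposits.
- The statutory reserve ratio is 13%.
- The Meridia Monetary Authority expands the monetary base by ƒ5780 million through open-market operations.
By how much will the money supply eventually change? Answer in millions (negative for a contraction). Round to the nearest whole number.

The money multiplier is m = (1 + c) / (rr + c) = (1 + 0.223) / (0.13 + 0.223) ≈ 3.46459.
The purchase adds 5780 million of base, so ΔM = m × ΔMB = 3.46459 × (+5780) = 20025.3302 million.

ƒ20025 million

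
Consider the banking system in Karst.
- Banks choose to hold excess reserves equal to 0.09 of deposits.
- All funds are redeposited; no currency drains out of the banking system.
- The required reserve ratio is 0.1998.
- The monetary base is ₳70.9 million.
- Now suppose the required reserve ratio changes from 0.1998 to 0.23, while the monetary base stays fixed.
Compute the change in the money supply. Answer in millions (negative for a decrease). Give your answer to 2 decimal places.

Initially m₁ = 1 / (0.1998 + 0.09) ≈ 3.45066, so M₁ = 3.45066 × 70.9 ≈ 244.6518 million.
After the change m₂ = 1 / (0.23 + 0.09) = 3.12500, so M₂ = 3.12500 × 70.9 = 221.5625 million.
ΔM = M₂ − M₁ = 221.5625 − 244.6518 = -23.0893 million.

-23.09 million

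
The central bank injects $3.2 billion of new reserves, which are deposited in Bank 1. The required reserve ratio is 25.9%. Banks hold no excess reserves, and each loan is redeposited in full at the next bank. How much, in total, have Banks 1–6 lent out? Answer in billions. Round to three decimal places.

Bank i lends (1 − rr)^i of the original deposit: Bank 1 lends 3.2·0.7410 = 2.3712, Bank 2 lends 3.2·0.7410² ≈ 1.7571, and so on.
Summing a geometric series: total = 3.2·[0.7410·(1 − 0.7410^6) / (1 − 0.7410)] ≈ 7.6396 billion.

$7.640 billion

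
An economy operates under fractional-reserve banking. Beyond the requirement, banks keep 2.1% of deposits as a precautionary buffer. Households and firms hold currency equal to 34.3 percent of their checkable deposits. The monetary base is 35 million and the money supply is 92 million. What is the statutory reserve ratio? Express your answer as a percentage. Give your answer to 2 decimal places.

14.69%

Using m = M/MB = 92/35 ≈ 2.628571. Since m = (1 + c)/(c + rr + e), the denominator satisfies c + rr + e = (1 + c)/m = (1 + 0.343) / 2.628571 ≈ 0.510924.
With c = 0.343 and e = 0.021, the statutory reserve ratio is 0.510924 − 0.343 − 0.021 = 0.146924.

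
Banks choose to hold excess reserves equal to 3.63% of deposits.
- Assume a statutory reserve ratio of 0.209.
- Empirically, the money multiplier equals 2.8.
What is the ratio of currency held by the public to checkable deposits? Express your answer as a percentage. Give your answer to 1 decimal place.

17.4%

Using m = 2.8. From m = (1 + c)/(c + rr + e), rearranging gives 1 + c = m·(c + rr + e), so c·(1 − m) = m·(rr + e) − 1.
Hence c = [m·(rr + e) − 1]/(1 − m) = [2.8 × (0.209 + 0.0363) − 1] / (1 − 2.8) ≈ 0.173978.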